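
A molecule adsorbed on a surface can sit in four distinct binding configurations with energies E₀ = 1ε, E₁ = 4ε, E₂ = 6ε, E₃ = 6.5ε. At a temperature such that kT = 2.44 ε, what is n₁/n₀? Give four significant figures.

0.2924

n₁/n₀ = exp[−(E₁−E₀)/kT] = exp(−(3ε)/(2.44ε)) = exp(-1.22951) = 0.2924.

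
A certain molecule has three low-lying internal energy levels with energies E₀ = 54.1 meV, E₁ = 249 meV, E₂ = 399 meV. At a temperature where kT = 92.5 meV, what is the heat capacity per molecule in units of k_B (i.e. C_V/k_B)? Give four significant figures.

Eᵢ/kT = 0.584865, 2.69189, 4.31351.
Z = Σ e^(−Eᵢ/kT) = e^(−0.584865) + e^(−2.69189) + e^(−4.31351) = 0.557181 + 0.0677528 + 0.0133865 = 0.638320.
⟨E⟩ = 82.0202 meV, ⟨E²⟩ = 12474.4 meV².
C_V/k_B = (⟨E²⟩ − ⟨E⟩²)/(kT)² = (12474.4 − 6727.31)/8556.25 = 0.6717.

0.6717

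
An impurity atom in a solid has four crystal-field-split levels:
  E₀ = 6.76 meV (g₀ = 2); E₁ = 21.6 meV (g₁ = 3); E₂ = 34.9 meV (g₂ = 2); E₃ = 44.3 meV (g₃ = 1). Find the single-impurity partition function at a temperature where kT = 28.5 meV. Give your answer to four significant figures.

Z = 3.783

Eᵢ/kT = 0.237193, 0.757895, 1.22456, 1.55439.
Z = Σ gᵢe^(−Eᵢ/kT) = 2·e^(−0.237193) + 3·e^(−0.757895) + 2·e^(−1.22456) + 1·e^(−1.55439) = 1.57768 + 1.40596 + 0.587774 + 0.211318 = 3.78273.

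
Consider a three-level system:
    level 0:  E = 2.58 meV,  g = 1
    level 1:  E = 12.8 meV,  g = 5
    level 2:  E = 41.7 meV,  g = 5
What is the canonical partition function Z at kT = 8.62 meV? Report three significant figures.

Eᵢ/kT = 0.29930, 1.4849, 4.8376.
Z = Σ gᵢe^(−Eᵢ/kT) = 1·e^(−0.29930) + 5·e^(−1.4849) + 5·e^(−4.8376) = 0.74134 + 1.1326 + 0.039630 = 1.9136.

Z = 1.91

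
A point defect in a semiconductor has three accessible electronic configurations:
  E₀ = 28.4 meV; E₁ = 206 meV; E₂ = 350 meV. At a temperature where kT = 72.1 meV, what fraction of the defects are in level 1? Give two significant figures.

Eᵢ/kT = 0.3939, 2.857, 4.854.
Z = Σ e^(−Eᵢ/kT) = e^(−0.3939) + e^(−2.857) + e^(−4.854) = 0.6744 + 0.05744 + 0.007797 = 0.7396.
P₁ = e^(−E₁/kT) / Z = 0.05744/0.7396 = 0.078.

0.078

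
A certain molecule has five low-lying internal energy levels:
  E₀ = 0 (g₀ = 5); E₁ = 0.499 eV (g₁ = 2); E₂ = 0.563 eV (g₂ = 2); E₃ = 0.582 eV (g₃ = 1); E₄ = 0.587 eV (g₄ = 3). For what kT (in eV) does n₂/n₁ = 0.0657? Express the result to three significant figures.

n₂/n₁ = (g₂/g₁) exp[−(E₂−E₁)/kT] = 0.0657.
⇒ (E₂−E₁)/kT = ln((2/2)/0.0657) = ln(15.221) = 2.7227.
kT = 0.064 eV / 2.7227 = 0.0235 eV.

0.0235 eV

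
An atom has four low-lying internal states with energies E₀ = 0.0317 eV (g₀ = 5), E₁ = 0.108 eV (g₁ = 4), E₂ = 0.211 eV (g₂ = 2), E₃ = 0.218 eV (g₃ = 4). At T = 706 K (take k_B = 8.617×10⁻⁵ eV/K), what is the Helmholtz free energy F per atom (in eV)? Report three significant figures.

-0.0815 eV

k_BT = 8.617×10⁻⁵ × 706 K = 0.060836 eV.
Eᵢ/kT = 0.52107, 1.7753, 3.4683, 3.5834.
Z = Σ gᵢe^(−Eᵢ/kT) = 5·e^(−0.52107) + 4·e^(−1.7753) + 2·e^(−3.4683) + 4·e^(−3.5834) = 2.9694 + 0.67773 + 0.062340 + 0.11112 = 3.8206.
F = −kT ln Z = −0.060836 × ln(3.8206) = −0.060836 × 1.3404 = -0.0815 eV.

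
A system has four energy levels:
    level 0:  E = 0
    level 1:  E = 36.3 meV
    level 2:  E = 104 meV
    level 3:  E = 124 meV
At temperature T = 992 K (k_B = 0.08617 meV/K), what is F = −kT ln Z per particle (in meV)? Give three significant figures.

k_BT = 0.08617 × 992 K = 85.481 meV.
Eᵢ/kT = 0, 0.42466, 1.2166, 1.4506.
Z = Σ e^(−Eᵢ/kT) = e^(−0) + e^(−0.42466) + e^(−1.2166) + e^(−1.4506) = 1.0000 + 0.65399 + 0.29624 + 0.23443 = 2.1847.
F = −kT ln Z = −85.481 × ln(2.1847) = −85.481 × 0.78148 = -66.8 meV.

-66.8 meV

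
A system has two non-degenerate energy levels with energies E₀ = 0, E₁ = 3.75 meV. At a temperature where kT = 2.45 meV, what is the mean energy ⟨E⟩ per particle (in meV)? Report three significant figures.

0.667 meV

Eᵢ/kT = 0, 1.5306.
Z = Σ e^(−Eᵢ/kT) = e^(−0) + e^(−1.5306) = 1.0000 + 0.21641 = 1.2164.
⟨E⟩ = Σ Eᵢ e^(−Eᵢ/kT) / Z = (0·1.0000 + 3.75·0.21641) / 1.2164 = 0.667 meV.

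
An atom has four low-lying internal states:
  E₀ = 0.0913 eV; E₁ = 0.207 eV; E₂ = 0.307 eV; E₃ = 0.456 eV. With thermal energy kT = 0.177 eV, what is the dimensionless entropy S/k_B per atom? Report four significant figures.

Eᵢ/kT = 0.515819, 1.16949, 1.73446, 2.57627.
Z = Σ e^(−Eᵢ/kT) = e^(−0.515819) + e^(−1.16949) + e^(−1.73446) + e^(−2.57627) = 0.597011 + 0.310525 + 0.176495 + 0.0760572 = 1.16009.
⟨E⟩ = Σ EᵢPᵢ = 0.178996 eV.
S/k_B = ln Z + ⟨E⟩/kT = ln(1.16009) + 0.178996/0.177 = 0.148498 + 1.01128 = 1.160.

1.160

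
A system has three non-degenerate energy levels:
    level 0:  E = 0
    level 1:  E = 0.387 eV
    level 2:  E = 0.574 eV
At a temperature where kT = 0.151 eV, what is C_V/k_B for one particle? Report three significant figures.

Eᵢ/kT = 0, 2.5629, 3.8013.
Z = Σ e^(−Eᵢ/kT) = e^(−0) + e^(−2.5629) + e^(−3.8013) = 1.0000 + 0.077081 + 0.022342 = 1.0994.
⟨E⟩ = 0.038798 eV, ⟨E²⟩ = 0.017196 eV².
C_V/k_B = (⟨E²⟩ − ⟨E⟩²)/(kT)² = (0.017196 − 0.0015053)/0.022801 = 0.688.

0.688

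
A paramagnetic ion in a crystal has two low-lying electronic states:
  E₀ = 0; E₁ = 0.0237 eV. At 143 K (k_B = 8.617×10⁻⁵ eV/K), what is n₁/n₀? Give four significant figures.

0.1461

k_BT = 8.617×10⁻⁵ × 143 K = 0.0123223 eV.
n₁/n₀ = exp[−(E₁−E₀)/kT] = exp(−(0.0237 eV)/(0.0123223 eV)) = exp(-1.92334) = 0.1461.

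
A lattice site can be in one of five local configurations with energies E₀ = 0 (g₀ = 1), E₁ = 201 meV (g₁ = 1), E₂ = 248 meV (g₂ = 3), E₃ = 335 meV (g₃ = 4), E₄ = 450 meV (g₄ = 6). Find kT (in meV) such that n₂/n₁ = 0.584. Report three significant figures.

n₂/n₁ = (g₂/g₁) exp[−(E₂−E₁)/kT] = 0.584.
⇒ (E₂−E₁)/kT = ln((3/1)/0.584) = ln(5.1370) = 1.6365.
kT = 47 meV / 1.6365 = 28.7 meV.

28.7 meV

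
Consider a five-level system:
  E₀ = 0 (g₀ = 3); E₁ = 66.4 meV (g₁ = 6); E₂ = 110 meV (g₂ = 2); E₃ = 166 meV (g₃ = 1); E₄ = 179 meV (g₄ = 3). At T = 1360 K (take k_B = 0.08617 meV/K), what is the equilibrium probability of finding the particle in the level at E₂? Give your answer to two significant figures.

k_BT = 0.08617 × 1360 K = 117.2 meV.
Eᵢ/kT = 0, 0.5666, 0.9386, 1.416, 1.527.
Z = Σ gᵢe^(−Eᵢ/kT) = 3·e^(−0) + 6·e^(−0.5666) + 2·e^(−0.9386) + 1·e^(−1.416) + 3·e^(−1.527) = 3.000 + 3.405 + 0.7824 + 0.2427 + 0.6516 = 8.082.
P₂ = g₂ e^(−E₂/kT) / Z = 0.7824/8.082 = 0.097.

0.097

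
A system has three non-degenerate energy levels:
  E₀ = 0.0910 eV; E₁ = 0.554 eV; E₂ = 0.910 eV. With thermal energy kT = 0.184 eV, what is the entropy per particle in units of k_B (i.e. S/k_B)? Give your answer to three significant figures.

0.322

Eᵢ/kT = 0.49457, 3.0109, 4.9457.
Z = Σ e^(−Eᵢ/kT) = e^(−0.49457) + e^(−3.0109) + e^(−4.9457) = 0.60983 + 0.049247 + 0.0071139 = 0.66619.
⟨E⟩ = Σ EᵢPᵢ = 0.13397 eV.
S/k_B = ln Z + ⟨E⟩/kT = ln(0.66619) + 0.13397/0.184 = -0.40618 + 0.72810 = 0.322.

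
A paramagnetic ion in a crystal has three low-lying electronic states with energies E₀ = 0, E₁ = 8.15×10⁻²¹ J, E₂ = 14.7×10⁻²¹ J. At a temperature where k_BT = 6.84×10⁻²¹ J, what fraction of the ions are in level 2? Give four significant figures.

0.08208

Eᵢ/kT = 0, 1.19152, 2.14912.
Z = Σ e^(−Eᵢ/kT) = e^(−0) + e^(−1.19152) + e^(−2.14912) = 1.00000 + 0.303759 + 0.116587 = 1.42035.
P₂ = e^(−E₂/kT) / Z = 0.116587/1.42035 = 0.08208.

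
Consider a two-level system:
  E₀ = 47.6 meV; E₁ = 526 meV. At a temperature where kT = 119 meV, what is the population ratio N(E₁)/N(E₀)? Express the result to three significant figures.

0.0179

n₁/n₀ = exp[−(E₁−E₀)/kT] = exp(−(478.4 meV)/(119 meV)) = exp(-4.0202) = 0.0179.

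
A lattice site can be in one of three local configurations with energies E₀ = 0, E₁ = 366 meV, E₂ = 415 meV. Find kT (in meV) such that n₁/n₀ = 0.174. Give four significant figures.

n₁/n₀ = exp[−(E₁−E₀)/kT] = 0.174.
⇒ (E₁−E₀)/kT = ln(1/0.174) = ln(5.74713) = 1.74870.
kT = 366 meV / 1.74870 = 209.3 meV.

209.3 meV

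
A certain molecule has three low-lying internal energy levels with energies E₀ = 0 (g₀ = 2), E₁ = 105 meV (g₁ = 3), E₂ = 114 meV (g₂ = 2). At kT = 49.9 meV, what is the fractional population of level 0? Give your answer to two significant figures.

0.78

Eᵢ/kT = 0, 2.104, 2.285.
Z = Σ gᵢe^(−Eᵢ/kT) = 2·e^(−0) + 3·e^(−2.104) + 2·e^(−2.285) = 2.000 + 0.3659 + 0.2035 = 2.569.
P₀ = g₀ e^(−E₀/kT) / Z = 2.000/2.569 = 0.78.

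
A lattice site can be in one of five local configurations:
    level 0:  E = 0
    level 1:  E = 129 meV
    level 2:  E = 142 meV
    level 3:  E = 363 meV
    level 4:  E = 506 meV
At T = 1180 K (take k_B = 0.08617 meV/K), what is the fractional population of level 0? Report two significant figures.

0.64

k_BT = 0.08617 × 1180 K = 101.7 meV.
Eᵢ/kT = 0, 1.268, 1.396, 3.569, 4.975.
Z = Σ e^(−Eᵢ/kT) = e^(−0) + e^(−1.268) + e^(−1.396) + e^(−3.569) + e^(−4.975) = 1.000 + 0.2814 + 0.2476 + 0.02818 + 0.006909 = 1.564.
P₀ = e^(−E₀/kT) / Z = 1.000/1.564 = 0.64.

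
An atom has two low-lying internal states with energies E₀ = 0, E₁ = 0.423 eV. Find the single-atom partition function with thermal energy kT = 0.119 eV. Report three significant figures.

Z = 1.03

Eᵢ/kT = 0, 3.5546.
Z = Σ e^(−Eᵢ/kT) = e^(−0) + e^(−3.5546) = 1.0000 + 0.028593 = 1.0286.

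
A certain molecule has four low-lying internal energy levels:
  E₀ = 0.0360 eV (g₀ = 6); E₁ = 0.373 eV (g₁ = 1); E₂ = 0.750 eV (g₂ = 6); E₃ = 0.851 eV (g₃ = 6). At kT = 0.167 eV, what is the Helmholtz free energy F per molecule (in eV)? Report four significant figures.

-0.2704 eV

Eᵢ/kT = 0.215569, 2.23353, 4.49102, 5.09581.
Z = Σ gᵢe^(−Eᵢ/kT) = 6·e^(−0.215569) + 1·e^(−2.23353) + 6·e^(−4.49102) + 6·e^(−5.09581) = 4.83650 + 0.107150 + 0.0672552 + 0.0367341 = 5.04764.
F = −kT ln Z = −0.167 × ln(5.04764) = −0.167 × 1.61892 = -0.2704 eV.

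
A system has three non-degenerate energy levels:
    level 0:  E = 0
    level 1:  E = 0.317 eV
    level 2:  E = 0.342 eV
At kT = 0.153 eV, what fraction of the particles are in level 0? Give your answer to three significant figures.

Eᵢ/kT = 0, 2.0719, 2.2353.
Z = Σ e^(−Eᵢ/kT) = e^(−0) + e^(−2.0719) + e^(−2.2353) = 1.0000 + 0.12595 + 0.10696 = 1.2329.
P₀ = e^(−E₀/kT) / Z = 1.0000/1.2329 = 0.811.

0.811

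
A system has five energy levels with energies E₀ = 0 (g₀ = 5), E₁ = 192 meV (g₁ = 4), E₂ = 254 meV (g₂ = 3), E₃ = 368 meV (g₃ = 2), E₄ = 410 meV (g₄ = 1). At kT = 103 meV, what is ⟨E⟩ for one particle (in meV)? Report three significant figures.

Eᵢ/kT = 0, 1.8641, 2.4660, 3.5728, 3.9806.
Z = Σ gᵢe^(−Eᵢ/kT) = 5·e^(−0) + 4·e^(−1.8641) + 3·e^(−2.4660) + 2·e^(−3.5728) + 1·e^(−3.9806) = 5.0000 + 0.62014 + 0.25477 + 0.056154 + 0.018674 = 5.9497.
⟨E⟩ = Σ Eᵢ gᵢe^(−Eᵢ/kT) / Z = (0·5.0000 + 192·0.62014 + 254·0.25477 + 368·0.056154 + 410·0.018674) / 5.9497 = 35.6 meV.

35.6 meV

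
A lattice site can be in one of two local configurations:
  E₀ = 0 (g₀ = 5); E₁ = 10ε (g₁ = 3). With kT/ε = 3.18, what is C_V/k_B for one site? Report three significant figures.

0.243

Eᵢ/kT = 0, 3.1447.
Z = Σ gᵢe^(−Eᵢ/kT) = 5·e^(−0) + 3·e^(−3.1447) = 5.0000 + 0.12924 = 5.1292.
⟨E⟩ = 0.25197 ε, ⟨E²⟩ = 2.5197 ε².
C_V/k_B = (⟨E²⟩ − ⟨E⟩²)/(kT)² = (2.5197 − 0.063489)/10.112 = 0.243.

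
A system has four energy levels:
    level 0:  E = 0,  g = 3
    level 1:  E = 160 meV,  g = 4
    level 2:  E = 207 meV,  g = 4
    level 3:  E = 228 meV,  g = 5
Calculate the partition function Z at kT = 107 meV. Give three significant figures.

Eᵢ/kT = 0, 1.4953, 1.9346, 2.1308.
Z = Σ gᵢe^(−Eᵢ/kT) = 3·e^(−0) + 4·e^(−1.4953) + 4·e^(−1.9346) + 5·e^(−2.1308) = 3.0000 + 0.89673 + 0.57793 + 0.59371 = 5.0684.

Z = 5.07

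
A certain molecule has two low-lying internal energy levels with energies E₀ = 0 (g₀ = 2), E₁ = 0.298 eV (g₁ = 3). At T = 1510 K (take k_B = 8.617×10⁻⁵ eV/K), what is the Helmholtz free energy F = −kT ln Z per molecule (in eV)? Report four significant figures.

-0.1086 eV

k_BT = 8.617×10⁻⁵ × 1510 K = 0.130117 eV.
Eᵢ/kT = 0, 2.29025.
Z = Σ gᵢe^(−Eᵢ/kT) = 2·e^(−0) + 3·e^(−2.29025) = 2.00000 + 0.303723 = 2.30372.
F = −kT ln Z = −0.130117 × ln(2.30372) = −0.130117 × 0.834525 = -0.1086 eV.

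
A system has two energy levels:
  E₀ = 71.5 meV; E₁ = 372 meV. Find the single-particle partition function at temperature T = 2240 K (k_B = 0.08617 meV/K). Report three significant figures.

Z = 0.836

k_BT = 0.08617 × 2240 K = 193.02 meV.
Eᵢ/kT = 0.37043, 1.9273.
Z = Σ e^(−Eᵢ/kT) = e^(−0.37043) + e^(−1.9273) = 0.69044 + 0.14554 = 0.83598.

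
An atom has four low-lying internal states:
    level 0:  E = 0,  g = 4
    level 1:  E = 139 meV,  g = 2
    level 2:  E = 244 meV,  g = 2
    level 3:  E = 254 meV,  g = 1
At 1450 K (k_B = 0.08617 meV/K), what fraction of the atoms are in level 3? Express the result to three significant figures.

k_BT = 0.08617 × 1450 K = 124.95 meV.
Eᵢ/kT = 0, 1.1124, 1.9528, 2.0328.
Z = Σ gᵢe^(−Eᵢ/kT) = 4·e^(−0) + 2·e^(−1.1124) + 2·e^(−1.9528) + 1·e^(−2.0328) = 4.0000 + 0.65754 + 0.28375 + 0.13097 = 5.0723.
P₃ = g₃ e^(−E₃/kT) / Z = 0.13097/5.0723 = 0.0258.

0.0258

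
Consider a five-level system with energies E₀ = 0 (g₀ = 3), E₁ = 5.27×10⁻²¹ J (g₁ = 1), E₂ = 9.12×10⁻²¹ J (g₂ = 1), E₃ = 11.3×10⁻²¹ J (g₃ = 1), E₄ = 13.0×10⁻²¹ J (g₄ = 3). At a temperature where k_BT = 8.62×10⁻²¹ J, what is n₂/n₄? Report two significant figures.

n₂/n₄ = (g₂/g₄) exp[−(E₂−E₄)/kT] = (1/3) × exp(−(-3.88 ×10⁻²¹ J)/(8.62 ×10⁻²¹ J)) = (1/3) × exp(0.4501) = 0.52.

0.52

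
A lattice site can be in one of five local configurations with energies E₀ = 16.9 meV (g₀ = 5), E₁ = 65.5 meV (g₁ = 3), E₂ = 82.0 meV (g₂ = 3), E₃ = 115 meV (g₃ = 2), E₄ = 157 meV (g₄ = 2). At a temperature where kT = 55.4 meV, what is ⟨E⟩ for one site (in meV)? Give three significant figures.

Eᵢ/kT = 0.30505, 1.1823, 1.4801, 2.0758, 2.8339.
Z = Σ gᵢe^(−Eᵢ/kT) = 5·e^(−0.30505) + 3·e^(−1.1823) + 3·e^(−1.4801) + 2·e^(−2.0758) + 2·e^(−2.8339) = 3.6854 + 0.91972 + 0.68284 + 0.25091 + 0.11757 = 5.6564.
⟨E⟩ = Σ Eᵢ gᵢe^(−Eᵢ/kT) / Z = (16.9·3.6854 + 65.5·0.91972 + 82.0·0.68284 + 115·0.25091 + 157·0.11757) / 5.6564 = 39.9 meV.

39.9 meV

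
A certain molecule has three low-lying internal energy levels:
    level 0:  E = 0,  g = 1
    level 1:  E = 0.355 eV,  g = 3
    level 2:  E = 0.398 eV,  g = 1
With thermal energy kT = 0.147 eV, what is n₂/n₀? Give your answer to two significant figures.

n₂/n₀ = (g₂/g₀) exp[−(E₂−E₀)/kT] = (1/1) × exp(−(0.398 eV)/(0.147 eV)) = (1/1) × exp(-2.707) = 0.067.

0.067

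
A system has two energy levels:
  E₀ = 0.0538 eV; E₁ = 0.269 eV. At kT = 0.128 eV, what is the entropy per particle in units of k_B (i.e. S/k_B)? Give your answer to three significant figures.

0.435

Eᵢ/kT = 0.42031, 2.1016.
Z = Σ e^(−Eᵢ/kT) = e^(−0.42031) + e^(−2.1016) = 0.65684 + 0.12226 = 0.77910.
⟨E⟩ = Σ EᵢPᵢ = 0.087570 eV.
S/k_B = ln Z + ⟨E⟩/kT = ln(0.77910) + 0.087570/0.128 = -0.24962 + 0.68414 = 0.435.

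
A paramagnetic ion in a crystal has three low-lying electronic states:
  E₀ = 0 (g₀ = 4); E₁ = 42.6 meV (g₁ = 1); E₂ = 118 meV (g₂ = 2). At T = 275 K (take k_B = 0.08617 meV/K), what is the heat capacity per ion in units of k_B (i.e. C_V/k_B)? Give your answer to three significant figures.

k_BT = 0.08617 × 275 K = 23.697 meV.
Eᵢ/kT = 0, 1.7977, 4.9795.
Z = Σ gᵢe^(−Eᵢ/kT) = 4·e^(−0) + 1·e^(−1.7977) + 2·e^(−4.9795) = 4.0000 + 0.16568 + 0.013755 = 4.1794.
⟨E⟩ = 2.0771 meV, ⟨E²⟩ = 117.77 meV².
C_V/k_B = (⟨E²⟩ − ⟨E⟩²)/(kT)² = (117.77 − 4.3143)/561.55 = 0.202.

0.202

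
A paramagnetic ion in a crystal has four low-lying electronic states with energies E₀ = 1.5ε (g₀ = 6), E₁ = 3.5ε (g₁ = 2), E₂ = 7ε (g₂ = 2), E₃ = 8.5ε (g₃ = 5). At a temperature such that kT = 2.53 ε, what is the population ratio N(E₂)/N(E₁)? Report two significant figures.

n₂/n₁ = (g₂/g₁) exp[−(E₂−E₁)/kT] = (2/2) × exp(−(3.5ε)/(2.53ε)) = (2/2) × exp(-1.383) = 0.25.

0.25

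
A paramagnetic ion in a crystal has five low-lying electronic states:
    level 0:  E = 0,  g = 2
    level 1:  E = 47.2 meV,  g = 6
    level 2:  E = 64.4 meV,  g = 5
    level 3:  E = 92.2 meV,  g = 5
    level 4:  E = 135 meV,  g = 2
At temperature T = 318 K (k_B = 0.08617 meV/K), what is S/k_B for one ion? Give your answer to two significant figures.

2.3

k_BT = 0.08617 × 318 K = 27.40 meV.
Eᵢ/kT = 0, 1.723, 2.350, 3.365, 4.927.
Z = Σ gᵢe^(−Eᵢ/kT) = 2·e^(−0) + 6·e^(−1.723) + 5·e^(−2.350) + 5·e^(−3.365) + 2·e^(−4.927) = 2.000 + 1.071 + 0.4768 + 0.1728 + 0.01450 = 3.735.
⟨E⟩ = Σ EᵢPᵢ = 26.55 meV.
S/k_B = ln Z + ⟨E⟩/kT = ln(3.735) + 26.55/27.40 = 1.318 + 0.9690 = 2.3.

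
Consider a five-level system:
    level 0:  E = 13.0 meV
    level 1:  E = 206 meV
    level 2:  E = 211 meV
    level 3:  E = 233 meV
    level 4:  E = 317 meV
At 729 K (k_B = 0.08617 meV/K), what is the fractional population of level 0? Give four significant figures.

k_BT = 0.08617 × 729 K = 62.8179 meV.
Eᵢ/kT = 0.206947, 3.27932, 3.35892, 3.70913, 5.04633.
Z = Σ e^(−Eᵢ/kT) = e^(−0.206947) + e^(−3.27932) + e^(−3.35892) + e^(−3.70913) + e^(−5.04633) = 0.813063 + 0.0376539 + 0.0347728 + 0.0244988 + 0.00643290 = 0.916421.
P₀ = e^(−E₀/kT) / Z = 0.813063/0.916421 = 0.8872.

0.8872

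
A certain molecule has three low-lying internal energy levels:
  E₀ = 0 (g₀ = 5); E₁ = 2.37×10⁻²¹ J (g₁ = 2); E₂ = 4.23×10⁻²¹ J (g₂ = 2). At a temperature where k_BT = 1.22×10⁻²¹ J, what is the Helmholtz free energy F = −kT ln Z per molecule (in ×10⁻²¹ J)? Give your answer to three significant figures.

Eᵢ/kT = 0, 1.9426, 3.4672.
Z = Σ gᵢe^(−Eᵢ/kT) = 5·e^(−0) + 2·e^(−1.9426) + 2·e^(−3.4672) = 5.0000 + 0.28666 + 0.062409 = 5.3491.
F = −kT ln Z = −1.22 × ln(5.3491) = −1.22 × 1.6769 = -2.05 ×10⁻²¹ J.

-2.05 ×10⁻²¹ J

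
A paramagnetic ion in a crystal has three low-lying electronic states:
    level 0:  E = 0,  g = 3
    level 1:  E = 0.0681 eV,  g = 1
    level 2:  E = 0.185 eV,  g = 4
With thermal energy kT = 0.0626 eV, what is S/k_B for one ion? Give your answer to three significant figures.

Eᵢ/kT = 0, 1.0879, 2.9553.
Z = Σ gᵢe^(−Eᵢ/kT) = 3·e^(−0) + 1·e^(−1.0879) + 4·e^(−2.9553) = 3.0000 + 0.33692 + 0.20825 = 3.5452.
⟨E⟩ = Σ EᵢPᵢ = 0.017339 eV.
S/k_B = ln Z + ⟨E⟩/kT = ln(3.5452) + 0.017339/0.0626 = 1.2656 + 0.27698 = 1.54.

1.54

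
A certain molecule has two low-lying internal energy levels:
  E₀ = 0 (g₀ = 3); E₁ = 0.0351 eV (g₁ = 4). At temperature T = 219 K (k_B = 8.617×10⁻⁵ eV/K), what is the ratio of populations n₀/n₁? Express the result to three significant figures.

4.82

k_BT = 8.617×10⁻⁵ × 219 K = 0.018871 eV.
n₀/n₁ = (g₀/g₁) exp[−(E₀−E₁)/kT] = (3/4) × exp(−(-0.0351 eV)/(0.018871 eV)) = (3/4) × exp(1.8600) = 4.82.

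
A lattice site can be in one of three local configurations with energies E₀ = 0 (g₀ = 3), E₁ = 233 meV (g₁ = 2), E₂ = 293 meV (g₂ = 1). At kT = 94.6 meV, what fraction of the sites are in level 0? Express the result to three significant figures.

0.933

Eᵢ/kT = 0, 2.4630, 3.0973.
Z = Σ gᵢe^(−Eᵢ/kT) = 3·e^(−0) + 2·e^(−2.4630) + 1·e^(−3.0973) = 3.0000 + 0.17036 + 0.045171 = 3.2155.
P₀ = g₀ e^(−E₀/kT) / Z = 3.0000/3.2155 = 0.933.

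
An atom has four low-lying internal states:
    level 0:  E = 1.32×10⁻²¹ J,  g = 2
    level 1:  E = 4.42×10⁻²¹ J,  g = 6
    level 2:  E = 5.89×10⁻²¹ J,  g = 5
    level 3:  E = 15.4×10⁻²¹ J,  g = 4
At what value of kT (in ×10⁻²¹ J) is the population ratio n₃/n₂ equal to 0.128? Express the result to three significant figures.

5.19 ×10⁻²¹ J

n₃/n₂ = (g₃/g₂) exp[−(E₃−E₂)/kT] = 0.128.
⇒ (E₃−E₂)/kT = ln((4/5)/0.128) = ln(6.2500) = 1.8326.
kT = 9.51 ×10⁻²¹ J / 1.8326 = 5.19 ×10⁻²¹ J.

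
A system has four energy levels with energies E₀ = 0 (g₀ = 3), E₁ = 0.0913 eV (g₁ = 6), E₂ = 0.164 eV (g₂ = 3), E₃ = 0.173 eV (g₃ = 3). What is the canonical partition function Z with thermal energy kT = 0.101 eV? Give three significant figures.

Eᵢ/kT = 0, 0.90396, 1.6238, 1.7129.
Z = Σ gᵢe^(−Eᵢ/kT) = 3·e^(−0) + 6·e^(−0.90396) + 3·e^(−1.6238) + 3·e^(−1.7129) = 3.0000 + 2.4298 + 0.59144 + 0.54103 = 6.5623.

Z = 6.56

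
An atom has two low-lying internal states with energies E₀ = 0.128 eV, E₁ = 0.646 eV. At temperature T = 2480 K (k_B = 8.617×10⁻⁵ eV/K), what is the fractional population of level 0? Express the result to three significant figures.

0.919

k_BT = 8.617×10⁻⁵ × 2480 K = 0.21370 eV.
Eᵢ/kT = 0.59897, 3.0229.
Z = Σ e^(−Eᵢ/kT) = e^(−0.59897) + e^(−3.0229) = 0.54938 + 0.048660 = 0.59804.
P₀ = e^(−E₀/kT) / Z = 0.54938/0.59804 = 0.919.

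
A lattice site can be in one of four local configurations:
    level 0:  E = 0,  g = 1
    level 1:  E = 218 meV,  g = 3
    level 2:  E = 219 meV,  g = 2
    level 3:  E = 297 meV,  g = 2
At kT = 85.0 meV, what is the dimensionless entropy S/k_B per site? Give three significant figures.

Eᵢ/kT = 0, 2.5647, 2.5765, 3.4941.
Z = Σ gᵢe^(−Eᵢ/kT) = 1·e^(−0) + 3·e^(−2.5647) + 2·e^(−2.5765) + 2·e^(−3.4941) = 1.0000 + 0.23083 + 0.15208 + 0.060752 = 1.4437.
⟨E⟩ = Σ EᵢPᵢ = 70.423 meV.
S/k_B = ln Z + ⟨E⟩/kT = ln(1.4437) + 70.423/85.0 = 0.36721 + 0.82851 = 1.20.

1.20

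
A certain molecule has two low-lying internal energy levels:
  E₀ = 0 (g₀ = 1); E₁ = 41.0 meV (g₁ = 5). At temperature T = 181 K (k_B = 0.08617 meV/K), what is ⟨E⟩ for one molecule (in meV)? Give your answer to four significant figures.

k_BT = 0.08617 × 181 K = 15.5968 meV.
Eᵢ/kT = 0, 2.62874.
Z = Σ gᵢe^(−Eᵢ/kT) = 1·e^(−0) + 5·e^(−2.62874) = 1.00000 + 0.360847 = 1.36085.
⟨E⟩ = Σ Eᵢ gᵢe^(−Eᵢ/kT) / Z = (0·1.00000 + 41.0·0.360847) / 1.36085 = 10.87 meV.

10.87 meV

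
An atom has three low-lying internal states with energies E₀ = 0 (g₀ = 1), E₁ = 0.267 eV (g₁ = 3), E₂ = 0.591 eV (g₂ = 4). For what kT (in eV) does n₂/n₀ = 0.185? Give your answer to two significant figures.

n₂/n₀ = (g₂/g₀) exp[−(E₂−E₀)/kT] = 0.185.
⇒ (E₂−E₀)/kT = ln((4/1)/0.185) = ln(21.62) = 3.074.
kT = 0.591 eV / 3.074 = 0.19 eV.

0.19 eV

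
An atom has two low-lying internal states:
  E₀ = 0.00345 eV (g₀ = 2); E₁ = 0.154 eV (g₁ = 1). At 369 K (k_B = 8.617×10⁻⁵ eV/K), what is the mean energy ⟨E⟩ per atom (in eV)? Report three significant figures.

0.00411 eV

k_BT = 8.617×10⁻⁵ × 369 K = 0.031797 eV.
Eᵢ/kT = 0.10850, 4.8432.
Z = Σ gᵢe^(−Eᵢ/kT) = 2·e^(−0.10850) + 1·e^(−4.8432) = 1.7944 + 0.0078818 = 1.8023.
⟨E⟩ = Σ Eᵢ gᵢe^(−Eᵢ/kT) / Z = (0.00345·1.7944 + 0.154·0.0078818) / 1.8023 = 0.00411 eV.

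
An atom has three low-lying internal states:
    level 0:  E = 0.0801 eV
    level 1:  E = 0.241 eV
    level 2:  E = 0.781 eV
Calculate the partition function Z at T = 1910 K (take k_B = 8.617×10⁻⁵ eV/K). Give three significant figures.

Z = 0.855

k_BT = 8.617×10⁻⁵ × 1910 K = 0.16458 eV.
Eᵢ/kT = 0.48669, 1.4643, 4.7454.
Z = Σ e^(−Eᵢ/kT) = e^(−0.48669) + e^(−1.4643) + e^(−4.7454) = 0.61466 + 0.23124 + 0.0086916 = 0.85459.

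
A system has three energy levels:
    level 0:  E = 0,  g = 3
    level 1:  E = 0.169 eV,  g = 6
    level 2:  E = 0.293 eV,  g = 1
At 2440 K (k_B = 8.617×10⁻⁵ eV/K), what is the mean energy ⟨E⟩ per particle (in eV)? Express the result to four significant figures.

k_BT = 8.617×10⁻⁵ × 2440 K = 0.210255 eV.
Eᵢ/kT = 0, 0.803786, 1.39355.
Z = Σ gᵢe^(−Eᵢ/kT) = 3·e^(−0) + 6·e^(−0.803786) + 1·e^(−1.39355) = 3.00000 + 2.68579 + 0.248193 = 5.93398.
⟨E⟩ = Σ Eᵢ gᵢe^(−Eᵢ/kT) / Z = (0·3.00000 + 0.169·2.68579 + 0.293·0.248193) / 5.93398 = 0.08875 eV.

0.08875 eV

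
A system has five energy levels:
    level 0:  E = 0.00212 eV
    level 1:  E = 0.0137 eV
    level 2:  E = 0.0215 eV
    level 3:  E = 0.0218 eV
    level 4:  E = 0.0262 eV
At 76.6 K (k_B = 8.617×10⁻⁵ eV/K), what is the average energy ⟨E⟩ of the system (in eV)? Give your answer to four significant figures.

k_BT = 8.617×10⁻⁵ × 76.6 K = 0.00660062 eV.
Eᵢ/kT = 0.321182, 2.07556, 3.25727, 3.30272, 3.96932.
Z = Σ e^(−Eᵢ/kT) = e^(−0.321182) + e^(−2.07556) + e^(−3.25727) + e^(−3.30272) + e^(−3.96932) = 0.725291 + 0.125486 + 0.0384933 + 0.0367830 + 0.0188863 = 0.944940.
⟨E⟩ = Σ Eᵢ e^(−Eᵢ/kT) / Z = (0.00212·0.725291 + 0.0137·0.125486 + 0.0215·0.0384933 + 0.0218·0.0367830 + 0.0262·0.0188863) / 0.944940 = 0.005695 eV.

0.005695 eV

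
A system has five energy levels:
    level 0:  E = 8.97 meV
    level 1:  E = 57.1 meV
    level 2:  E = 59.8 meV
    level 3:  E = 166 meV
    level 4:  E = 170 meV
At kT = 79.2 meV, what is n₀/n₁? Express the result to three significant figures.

n₀/n₁ = exp[−(E₀−E₁)/kT] = exp(−(-48.13 meV)/(79.2 meV)) = exp(0.60770) = 1.84.

1.84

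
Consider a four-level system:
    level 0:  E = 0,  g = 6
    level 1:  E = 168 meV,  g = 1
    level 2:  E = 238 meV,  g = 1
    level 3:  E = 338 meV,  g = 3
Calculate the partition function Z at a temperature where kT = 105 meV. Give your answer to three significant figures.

Z = 6.43

Eᵢ/kT = 0, 1.6000, 2.2667, 3.2190.
Z = Σ gᵢe^(−Eᵢ/kT) = 6·e^(−0) + 1·e^(−1.6000) + 1·e^(−2.2667) + 3·e^(−3.2190) = 6.0000 + 0.20190 + 0.10365 + 0.11999 = 6.4255.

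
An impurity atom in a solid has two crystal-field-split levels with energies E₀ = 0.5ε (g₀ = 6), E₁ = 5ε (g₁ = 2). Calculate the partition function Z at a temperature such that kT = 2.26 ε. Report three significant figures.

Z = 5.03

Eᵢ/kT = 0.22124, 2.2124.
Z = Σ gᵢe^(−Eᵢ/kT) = 6·e^(−0.22124) + 2·e^(−2.2124) = 4.8091 + 0.21888 = 5.0280.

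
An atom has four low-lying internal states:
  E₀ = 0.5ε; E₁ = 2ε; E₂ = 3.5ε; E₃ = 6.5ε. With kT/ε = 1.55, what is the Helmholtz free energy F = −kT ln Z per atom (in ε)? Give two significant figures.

Eᵢ/kT = 0.3226, 1.290, 2.258, 4.194.
Z = Σ e^(−Eᵢ/kT) = e^(−0.3226) + e^(−1.290) + e^(−2.258) + e^(−4.194) = 0.7243 + 0.2753 + 0.1046 + 0.01509 = 1.119.
F = −kT ln Z = −1.55 × ln(1.119) = −1.55 × 0.1124 = -0.17 ε.

-0.17 ε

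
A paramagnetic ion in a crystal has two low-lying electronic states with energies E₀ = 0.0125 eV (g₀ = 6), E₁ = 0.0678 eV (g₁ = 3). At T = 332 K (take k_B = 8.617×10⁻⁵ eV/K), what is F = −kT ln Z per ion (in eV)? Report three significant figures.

-0.0408 eV

k_BT = 8.617×10⁻⁵ × 332 K = 0.028608 eV.
Eᵢ/kT = 0.43694, 2.3700.
Z = Σ gᵢe^(−Eᵢ/kT) = 6·e^(−0.43694) + 3·e^(−2.3700) = 3.8761 + 0.28044 = 4.1565.
F = −kT ln Z = −0.028608 × ln(4.1565) = −0.028608 × 1.4247 = -0.0408 eV.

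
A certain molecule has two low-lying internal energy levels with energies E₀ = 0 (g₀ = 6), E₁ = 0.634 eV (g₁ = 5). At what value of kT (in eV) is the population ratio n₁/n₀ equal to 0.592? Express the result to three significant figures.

n₁/n₀ = (g₁/g₀) exp[−(E₁−E₀)/kT] = 0.592.
⇒ (E₁−E₀)/kT = ln((5/6)/0.592) = ln(1.4077) = 0.34196.
kT = 0.634 eV / 0.34196 = 1.85 eV.

1.85 eV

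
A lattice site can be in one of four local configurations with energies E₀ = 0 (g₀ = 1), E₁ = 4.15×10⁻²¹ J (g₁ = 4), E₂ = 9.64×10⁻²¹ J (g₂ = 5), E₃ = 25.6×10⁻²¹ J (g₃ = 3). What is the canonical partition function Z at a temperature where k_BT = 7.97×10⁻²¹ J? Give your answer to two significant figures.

Eᵢ/kT = 0, 0.5207, 1.210, 3.212.
Z = Σ gᵢe^(−Eᵢ/kT) = 1·e^(−0) + 4·e^(−0.5207) + 5·e^(−1.210) + 3·e^(−3.212) = 1.000 + 2.376 + 1.491 + 0.1208 = 4.988.

Z = 5.0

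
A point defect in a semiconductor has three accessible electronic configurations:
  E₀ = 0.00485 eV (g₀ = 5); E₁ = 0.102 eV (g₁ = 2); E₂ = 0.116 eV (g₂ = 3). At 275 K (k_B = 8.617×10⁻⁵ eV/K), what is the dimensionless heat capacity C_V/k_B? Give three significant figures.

k_BT = 8.617×10⁻⁵ × 275 K = 0.023697 eV.
Eᵢ/kT = 0.20467, 4.3043, 4.8951.
Z = Σ gᵢe^(−Eᵢ/kT) = 5·e^(−0.20467) + 2·e^(−4.3043) + 3·e^(−4.8951) = 4.0746 + 0.027021 + 0.022449 = 4.1241.
⟨E⟩ = 0.0060915 eV, ⟨E²⟩ = 0.00016465 eV².
C_V/k_B = (⟨E²⟩ − ⟨E⟩²)/(kT)² = (0.00016465 − 0.000037106)/0.00056155 = 0.227.

0.227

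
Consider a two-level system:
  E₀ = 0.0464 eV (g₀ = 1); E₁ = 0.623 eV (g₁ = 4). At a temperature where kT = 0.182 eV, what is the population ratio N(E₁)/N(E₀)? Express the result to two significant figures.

0.17

n₁/n₀ = (g₁/g₀) exp[−(E₁−E₀)/kT] = (4/1) × exp(−(0.5766 eV)/(0.182 eV)) = (4/1) × exp(-3.168) = 0.17.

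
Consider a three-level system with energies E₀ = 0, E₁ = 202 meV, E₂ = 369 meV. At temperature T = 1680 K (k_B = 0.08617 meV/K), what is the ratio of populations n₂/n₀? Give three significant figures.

0.0782

k_BT = 0.08617 × 1680 K = 144.77 meV.
n₂/n₀ = exp[−(E₂−E₀)/kT] = exp(−(369 meV)/(144.77 meV)) = exp(-2.5489) = 0.0782.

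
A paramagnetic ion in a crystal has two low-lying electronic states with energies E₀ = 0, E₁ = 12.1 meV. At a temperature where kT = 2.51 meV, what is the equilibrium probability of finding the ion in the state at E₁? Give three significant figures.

Eᵢ/kT = 0, 4.8207.
Z = Σ e^(−Eᵢ/kT) = e^(−0) + e^(−4.8207) = 1.0000 + 0.0080611 = 1.0081.
P₁ = e^(−E₁/kT) / Z = 0.0080611/1.0081 = 0.00800.

0.00800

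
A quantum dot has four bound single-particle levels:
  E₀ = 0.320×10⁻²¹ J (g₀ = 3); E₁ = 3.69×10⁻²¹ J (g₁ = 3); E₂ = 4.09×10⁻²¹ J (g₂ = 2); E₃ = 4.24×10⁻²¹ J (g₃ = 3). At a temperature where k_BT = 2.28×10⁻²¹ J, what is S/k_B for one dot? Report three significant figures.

2.08

Eᵢ/kT = 0.14035, 1.6184, 1.7939, 1.8596.
Z = Σ gᵢe^(−Eᵢ/kT) = 3·e^(−0.14035) + 3·e^(−1.6184) + 2·e^(−1.7939) + 3·e^(−1.8596) = 2.6072 + 0.59465 + 0.33262 + 0.46720 = 4.0017.
⟨E⟩ = Σ EᵢPᵢ = 1.5918 ×10⁻²¹ J.
S/k_B = ln Z + ⟨E⟩/kT = ln(4.0017) + 1.5918/2.28 = 1.3867 + 0.69816 = 2.08.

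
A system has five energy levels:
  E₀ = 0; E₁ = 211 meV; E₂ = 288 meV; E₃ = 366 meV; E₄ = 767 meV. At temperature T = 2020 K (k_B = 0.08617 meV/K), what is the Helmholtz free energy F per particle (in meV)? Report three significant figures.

k_BT = 0.08617 × 2020 K = 174.06 meV.
Eᵢ/kT = 0, 1.2122, 1.6546, 2.1027, 4.4065.
Z = Σ e^(−Eᵢ/kT) = e^(−0) + e^(−1.2122) + e^(−1.6546) + e^(−2.1027) + e^(−4.4065) = 1.0000 + 0.29754 + 0.19117 + 0.12213 + 0.012198 = 1.6230.
F = −kT ln Z = −174.06 × ln(1.6230) = −174.06 × 0.48428 = -84.3 meV.

-84.3 meV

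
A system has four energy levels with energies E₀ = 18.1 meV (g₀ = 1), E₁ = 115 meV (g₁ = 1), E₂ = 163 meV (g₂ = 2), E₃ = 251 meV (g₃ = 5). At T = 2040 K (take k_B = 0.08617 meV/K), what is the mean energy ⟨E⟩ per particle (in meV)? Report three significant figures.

k_BT = 0.08617 × 2040 K = 175.79 meV.
Eᵢ/kT = 0.10296, 0.65419, 0.92724, 1.4278.
Z = Σ gᵢe^(−Eᵢ/kT) = 1·e^(−0.10296) + 1·e^(−0.65419) + 2·e^(−0.92724) + 5·e^(−1.4278) = 0.90216 + 0.51986 + 0.79129 + 1.1992 = 3.4125.
⟨E⟩ = Σ Eᵢ gᵢe^(−Eᵢ/kT) / Z = (18.1·0.90216 + 115·0.51986 + 163·0.79129 + 251·1.1992) / 3.4125 = 148 meV.

148 meV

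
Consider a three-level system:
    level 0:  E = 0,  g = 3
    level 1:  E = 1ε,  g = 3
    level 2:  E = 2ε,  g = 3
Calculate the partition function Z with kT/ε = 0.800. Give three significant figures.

Eᵢ/kT = 0, 1.2500, 2.5000.
Z = Σ gᵢe^(−Eᵢ/kT) = 3·e^(−0) + 3·e^(−1.2500) + 3·e^(−2.5000) = 3.0000 + 0.85951 + 0.24625 = 4.1058.

Z = 4.11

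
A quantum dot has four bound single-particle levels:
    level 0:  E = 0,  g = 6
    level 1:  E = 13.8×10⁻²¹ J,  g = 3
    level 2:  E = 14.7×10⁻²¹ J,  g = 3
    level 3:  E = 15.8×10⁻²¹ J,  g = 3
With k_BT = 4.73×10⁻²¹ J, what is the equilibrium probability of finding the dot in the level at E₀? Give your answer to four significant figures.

Eᵢ/kT = 0, 2.91755, 3.10782, 3.34038.
Z = Σ gᵢe^(−Eᵢ/kT) = 6·e^(−0) + 3·e^(−2.91755) + 3·e^(−3.10782) + 3·e^(−3.34038) = 6.00000 + 0.162198 + 0.134095 + 0.106270 = 6.40256.
P₀ = g₀ e^(−E₀/kT) / Z = 6.00000/6.40256 = 0.9371.

0.9371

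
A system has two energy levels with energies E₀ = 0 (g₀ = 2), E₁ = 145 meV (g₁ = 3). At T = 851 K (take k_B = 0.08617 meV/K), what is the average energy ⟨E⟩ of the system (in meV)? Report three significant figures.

24.9 meV

k_BT = 0.08617 × 851 K = 73.331 meV.
Eᵢ/kT = 0, 1.9773.
Z = Σ gᵢe^(−Eᵢ/kT) = 2·e^(−0) + 3·e^(−1.9773) = 2.0000 + 0.41533 = 2.4153.
⟨E⟩ = Σ Eᵢ gᵢe^(−Eᵢ/kT) / Z = (0·2.0000 + 145·0.41533) / 2.4153 = 24.9 meV.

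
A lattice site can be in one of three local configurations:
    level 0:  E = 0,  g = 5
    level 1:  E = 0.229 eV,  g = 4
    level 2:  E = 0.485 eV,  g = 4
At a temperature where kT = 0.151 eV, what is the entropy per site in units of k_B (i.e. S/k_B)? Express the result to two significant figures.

2.1

Eᵢ/kT = 0, 1.517, 3.212.
Z = Σ gᵢe^(−Eᵢ/kT) = 5·e^(−0) + 4·e^(−1.517) + 4·e^(−3.212) = 5.000 + 0.8775 + 0.1611 = 6.039.
⟨E⟩ = Σ EᵢPᵢ = 0.04621 eV.
S/k_B = ln Z + ⟨E⟩/kT = ln(6.039) + 0.04621/0.151 = 1.798 + 0.3060 = 2.1.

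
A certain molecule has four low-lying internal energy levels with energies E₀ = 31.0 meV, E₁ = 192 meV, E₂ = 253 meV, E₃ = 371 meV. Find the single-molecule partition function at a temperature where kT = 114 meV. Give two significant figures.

Z = 1.1

Eᵢ/kT = 0.2719, 1.684, 2.219, 3.254.
Z = Σ e^(−Eᵢ/kT) = e^(−0.2719) + e^(−1.684) + e^(−2.219) + e^(−3.254) = 0.7619 + 0.1856 + 0.1087 + 0.03862 = 1.095.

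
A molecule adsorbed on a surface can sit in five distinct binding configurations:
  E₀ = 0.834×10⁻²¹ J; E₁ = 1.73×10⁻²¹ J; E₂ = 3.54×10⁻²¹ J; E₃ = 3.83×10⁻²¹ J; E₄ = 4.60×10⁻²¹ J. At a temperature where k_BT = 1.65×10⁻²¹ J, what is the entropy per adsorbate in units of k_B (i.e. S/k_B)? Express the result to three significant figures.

1.28

Eᵢ/kT = 0.50545, 1.0485, 2.1455, 2.3212, 2.7879.
Z = Σ e^(−Eᵢ/kT) = e^(−0.50545) + e^(−1.0485) + e^(−2.1455) + e^(−2.3212) + e^(−2.7879) = 0.60323 + 0.35046 + 0.11701 + 0.098156 + 0.061550 = 1.2304.
⟨E⟩ = Σ EᵢPᵢ = 1.7740 ×10⁻²¹ J.
S/k_B = ln Z + ⟨E⟩/kT = ln(1.2304) + 1.7740/1.65 = 0.20734 + 1.0752 = 1.28.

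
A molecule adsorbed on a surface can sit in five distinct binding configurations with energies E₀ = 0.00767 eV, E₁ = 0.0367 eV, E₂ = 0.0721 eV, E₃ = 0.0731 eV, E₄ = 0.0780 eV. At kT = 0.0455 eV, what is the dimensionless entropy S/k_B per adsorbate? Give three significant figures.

1.41

Eᵢ/kT = 0.16857, 0.80659, 1.5846, 1.6066, 1.7143.
Z = Σ e^(−Eᵢ/kT) = e^(−0.16857) + e^(−0.80659) + e^(−1.5846) + e^(−1.6066) + e^(−1.7143) = 0.84487 + 0.44638 + 0.20503 + 0.20057 + 0.18009 = 1.8769.
⟨E⟩ = Σ EᵢPᵢ = 0.035353 eV.
S/k_B = ln Z + ⟨E⟩/kT = ln(1.8769) + 0.035353/0.0455 = 0.62962 + 0.77699 = 1.41.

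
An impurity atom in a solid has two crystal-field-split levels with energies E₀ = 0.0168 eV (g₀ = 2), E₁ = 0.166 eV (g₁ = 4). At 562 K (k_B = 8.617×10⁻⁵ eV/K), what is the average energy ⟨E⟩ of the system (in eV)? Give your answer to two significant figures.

k_BT = 8.617×10⁻⁵ × 562 K = 0.04843 eV.
Eᵢ/kT = 0.3469, 3.428.
Z = Σ gᵢe^(−Eᵢ/kT) = 2·e^(−0.3469) + 4·e^(−3.428) = 1.414 + 0.1298 = 1.544.
⟨E⟩ = Σ Eᵢ gᵢe^(−Eᵢ/kT) / Z = (0.0168·1.414 + 0.166·0.1298) / 1.544 = 0.029 eV.

0.029 eV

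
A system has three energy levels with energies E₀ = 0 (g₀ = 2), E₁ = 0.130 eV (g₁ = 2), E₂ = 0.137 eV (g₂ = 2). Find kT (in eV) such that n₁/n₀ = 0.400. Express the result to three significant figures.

n₁/n₀ = (g₁/g₀) exp[−(E₁−E₀)/kT] = 0.400.
⇒ (E₁−E₀)/kT = ln((2/2)/0.400) = ln(2.5000) = 0.91629.
kT = 0.130 eV / 0.91629 = 0.142 eV.

0.142 eV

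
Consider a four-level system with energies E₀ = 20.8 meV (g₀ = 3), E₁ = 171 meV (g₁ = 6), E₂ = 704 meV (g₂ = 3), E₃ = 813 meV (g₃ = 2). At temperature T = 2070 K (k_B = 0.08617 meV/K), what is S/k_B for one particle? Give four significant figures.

2.182

k_BT = 0.08617 × 2070 K = 178.372 meV.
Eᵢ/kT = 0.116610, 0.958671, 3.94681, 4.55789.
Z = Σ gᵢe^(−Eᵢ/kT) = 3·e^(−0.116610) + 6·e^(−0.958671) + 3·e^(−3.94681) + 2·e^(−4.55789) = 2.66980 + 2.30041 + 0.0579487 + 0.0209683 = 5.04913.
⟨E⟩ = Σ EᵢPᵢ = 100.363 meV.
S/k_B = ln Z + ⟨E⟩/kT = ln(5.04913) + 100.363/178.372 = 1.61922 + 0.562661 = 2.182.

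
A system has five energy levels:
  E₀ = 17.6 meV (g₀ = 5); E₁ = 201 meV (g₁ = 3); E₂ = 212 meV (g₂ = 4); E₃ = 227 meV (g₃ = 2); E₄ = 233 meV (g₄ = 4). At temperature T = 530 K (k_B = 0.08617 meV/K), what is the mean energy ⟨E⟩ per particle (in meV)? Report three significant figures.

k_BT = 0.08617 × 530 K = 45.670 meV.
Eᵢ/kT = 0.38537, 4.4011, 4.6420, 4.9704, 5.1018.
Z = Σ gᵢe^(−Eᵢ/kT) = 5·e^(−0.38537) + 3·e^(−4.4011) + 4·e^(−4.6420) + 2·e^(−4.9704) + 4·e^(−5.1018) = 3.4010 + 0.036792 + 0.038554 + 0.013881 + 0.024343 = 3.5146.
⟨E⟩ = Σ Eᵢ gᵢe^(−Eᵢ/kT) / Z = (17.6·3.4010 + 201·0.036792 + 212·0.038554 + 227·0.013881 + 233·0.024343) / 3.5146 = 24.0 meV.

24.0 meV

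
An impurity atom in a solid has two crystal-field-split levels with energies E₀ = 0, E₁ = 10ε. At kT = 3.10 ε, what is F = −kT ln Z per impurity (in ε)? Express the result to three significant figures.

-0.121 ε

Eᵢ/kT = 0, 3.2258.
Z = Σ e^(−Eᵢ/kT) = e^(−0) + e^(−3.2258) = 1.0000 + 0.039724 = 1.0397.
F = −kT ln Z = −3.10 × ln(1.0397) = −3.10 × 0.038932 = -0.121 ε.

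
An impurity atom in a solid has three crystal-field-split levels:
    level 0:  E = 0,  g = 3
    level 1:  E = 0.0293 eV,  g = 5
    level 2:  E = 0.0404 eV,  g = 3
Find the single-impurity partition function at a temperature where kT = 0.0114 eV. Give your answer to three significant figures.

Eᵢ/kT = 0, 2.5702, 3.5439.
Z = Σ gᵢe^(−Eᵢ/kT) = 3·e^(−0) + 5·e^(−2.5702) + 3·e^(−3.5439) = 3.0000 + 0.38260 + 0.086701 = 3.4693.

Z = 3.47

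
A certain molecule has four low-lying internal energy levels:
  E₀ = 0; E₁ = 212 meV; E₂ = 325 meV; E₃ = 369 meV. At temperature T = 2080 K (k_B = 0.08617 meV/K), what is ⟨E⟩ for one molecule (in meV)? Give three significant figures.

k_BT = 0.08617 × 2080 K = 179.23 meV.
Eᵢ/kT = 0, 1.1828, 1.8133, 2.0588.
Z = Σ e^(−Eᵢ/kT) = e^(−0) + e^(−1.1828) + e^(−1.8133) + e^(−2.0588) = 1.0000 + 0.30642 + 0.16311 + 0.12761 = 1.5971.
⟨E⟩ = Σ Eᵢ e^(−Eᵢ/kT) / Z = (0·1.0000 + 212·0.30642 + 325·0.16311 + 369·0.12761) / 1.5971 = 103 meV.

103 meV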